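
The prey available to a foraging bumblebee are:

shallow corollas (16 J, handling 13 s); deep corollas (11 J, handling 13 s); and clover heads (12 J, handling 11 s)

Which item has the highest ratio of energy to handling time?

In descending order of E/h:
shallow corollas: 16/13 = 1.23 J/s
clover heads: 12/11 = 1.09 J/s
deep corollas: 11/13 = 0.846 J/s

shallow corollas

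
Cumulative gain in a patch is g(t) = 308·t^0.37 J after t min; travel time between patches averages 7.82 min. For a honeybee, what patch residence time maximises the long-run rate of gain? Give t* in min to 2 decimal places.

4.59 min

Optimal t* satisfies g'(t*) = g(t*)/(T + t*).
g'(t) = 0.37·308·t^-0.63. Setting 0.37·308·t^-0.63 = 308·t^0.37/(7.82+t) gives 0.37(7.82+t) = t, so 0.63·t = 0.37×7.82.
t* = 0.37×7.82/0.63 = 4.593 min.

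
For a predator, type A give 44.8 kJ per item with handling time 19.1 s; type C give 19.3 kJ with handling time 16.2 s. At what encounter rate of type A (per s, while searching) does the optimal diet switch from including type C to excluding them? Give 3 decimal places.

0.054 per s

At the threshold, the rate on type A alone equals the profitability of type C: λ·44.8/(1 + λ·19.1) = 19.3/16.2 = 1.191.
Rearranging, λ(44.8 − 1.191×19.1) = 1.191, so λ = 1.191/22.05 = 0.05404 per s.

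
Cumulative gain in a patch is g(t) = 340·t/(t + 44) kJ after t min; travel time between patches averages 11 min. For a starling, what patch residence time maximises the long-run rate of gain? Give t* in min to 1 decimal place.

22.0 min

Optimal t* satisfies g'(t*) = g(t*)/(T + t*).
g'(t) = 340·44/(t + 44)². Setting 340·44/(t+44)² = 340t/[(t+44)(11+t)] gives 44(11+t) = t(t+44), so t² = 44×11 = 484.
t* = √484 = 22 min.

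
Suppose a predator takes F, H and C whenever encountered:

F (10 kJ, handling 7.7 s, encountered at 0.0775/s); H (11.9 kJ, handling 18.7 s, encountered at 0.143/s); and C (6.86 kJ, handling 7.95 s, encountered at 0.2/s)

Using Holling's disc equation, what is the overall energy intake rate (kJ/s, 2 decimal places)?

R = (0.0775×10 + 0.143×11.9 + 0.2×6.86) / (1 + 0.0775×7.7 + 0.143×18.7 + 0.2×7.95) = 3.849/5.861 = 0.6567 kJ/s.

0.66 kJ/s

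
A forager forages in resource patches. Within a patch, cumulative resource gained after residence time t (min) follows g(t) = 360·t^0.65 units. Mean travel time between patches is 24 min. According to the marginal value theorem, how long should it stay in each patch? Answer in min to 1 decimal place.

44.6 min

Maximise g(t)/(T+t): set derivative to zero → g'(t)(T+t) = g(t).
g'(t) = 0.65·360·t^-0.35. Setting 0.65·360·t^-0.35 = 360·t^0.65/(24+t) gives 0.65(24+t) = t, so 0.35·t = 0.65×24.
t* = 0.65×24/0.35 = 44.57 min.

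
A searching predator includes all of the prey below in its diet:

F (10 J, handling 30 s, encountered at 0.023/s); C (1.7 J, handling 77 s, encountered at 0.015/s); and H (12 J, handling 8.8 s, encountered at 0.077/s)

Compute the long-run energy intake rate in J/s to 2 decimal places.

0.33 J/s

R = Σλ_iE_i / (1 + Σλ_ih_i)
Numerator: 0.023×10 + 0.015×1.7 + 0.077×12 = 1.179
Denominator: 1 + 0.023×30 + 0.015×77 + 0.077×8.8 = 3.523
R = 1.179/3.523 = 0.3348 J/s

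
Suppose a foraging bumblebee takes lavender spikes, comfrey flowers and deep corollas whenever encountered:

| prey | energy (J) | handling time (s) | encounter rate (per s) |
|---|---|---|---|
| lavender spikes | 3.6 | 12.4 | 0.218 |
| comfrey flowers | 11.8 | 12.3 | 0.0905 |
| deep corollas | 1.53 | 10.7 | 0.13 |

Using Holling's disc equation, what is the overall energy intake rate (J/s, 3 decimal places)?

R = Σλ_iE_i / (1 + Σλ_ih_i)
Numerator: 0.218×3.6 + 0.0905×11.8 + 0.13×1.53 = 2.052
Denominator: 1 + 0.218×12.4 + 0.0905×12.3 + 0.13×10.7 = 6.207
R = 2.052/6.207 = 0.3305 J/s

0.331 J/s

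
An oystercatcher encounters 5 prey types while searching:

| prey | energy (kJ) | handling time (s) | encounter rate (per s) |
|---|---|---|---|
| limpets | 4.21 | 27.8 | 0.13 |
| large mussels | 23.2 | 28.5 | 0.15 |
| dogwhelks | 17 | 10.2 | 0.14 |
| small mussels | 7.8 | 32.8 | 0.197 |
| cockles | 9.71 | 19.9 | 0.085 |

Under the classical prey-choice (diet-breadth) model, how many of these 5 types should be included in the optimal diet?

E/h in descending order: dogwhelks 1.67, large mussels 0.814, cockles 0.488, small mussels 0.238, limpets 0.151 kJ/s. The optimal diet is the largest prefix of this list for which every included type satisfies E_i/h_i > R on the types above it.
Rate on top 1: 0.9802. large mussels: 0.814 < 0.9802 → exclude; stop.
Optimal diet: dogwhelks — 1 of 5 types.

1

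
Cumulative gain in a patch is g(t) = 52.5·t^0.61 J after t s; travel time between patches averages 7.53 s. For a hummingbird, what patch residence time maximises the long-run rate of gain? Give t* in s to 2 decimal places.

11.78 s

By the marginal value theorem, leave when the instantaneous gain rate g'(t) equals the habitat-wide average g(t)/(T + t).
g'(t) = 0.61·52.5·t^-0.39. Setting 0.61·52.5·t^-0.39 = 52.5·t^0.61/(7.53+t) gives 0.61(7.53+t) = t, so 0.39·t = 0.61×7.53.
t* = 0.61×7.53/0.39 = 11.78 s.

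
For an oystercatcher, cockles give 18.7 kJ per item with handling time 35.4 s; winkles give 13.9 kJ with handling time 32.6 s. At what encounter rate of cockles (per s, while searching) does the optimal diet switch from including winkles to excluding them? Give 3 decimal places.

Drop winkles once their profitability E₂/h₂ falls below the rate achievable on cockles alone: E₂/h₂ = λE₁/(1 + λh₁).
Solve for λ: λE₁h₂ = E₂(1 + λh₁) → λ(E₁h₂ − E₂h₁) = E₂ → λ = E₂/(E₁h₂ − E₂h₁).
λ = 13.9/(18.7×32.6 − 13.9×35.4) = 13.9/117.6 = 0.1182 per s.

0.118 per s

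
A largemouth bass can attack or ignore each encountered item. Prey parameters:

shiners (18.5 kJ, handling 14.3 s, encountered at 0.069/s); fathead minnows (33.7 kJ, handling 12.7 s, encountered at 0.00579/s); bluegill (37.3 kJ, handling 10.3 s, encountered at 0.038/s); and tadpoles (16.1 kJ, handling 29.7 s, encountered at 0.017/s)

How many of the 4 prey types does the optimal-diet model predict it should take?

3

E/h in descending order: bluegill 3.62, fathead minnows 2.65, shiners 1.29, tadpoles 0.542 kJ/s. The optimal diet is the largest prefix of this list for which every included type satisfies E_i/h_i > R on the types above it.
Rate on top 1: 1.019. fathead minnows: 2.65 > 1.019 → include.
Rate on top 2: 1.101. shiners: 1.29 > 1.101 → include.
Rate on top 3: 1.178. tadpoles: 0.542 < 1.178 → exclude; stop.
Optimal diet: bluegill, fathead minnows, shiners — 3 of 4 types.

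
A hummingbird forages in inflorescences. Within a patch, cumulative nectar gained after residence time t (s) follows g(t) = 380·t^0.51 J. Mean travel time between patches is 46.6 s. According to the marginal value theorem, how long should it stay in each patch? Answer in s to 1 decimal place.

48.5 s

By the marginal value theorem, leave when the instantaneous gain rate g'(t) equals the habitat-wide average g(t)/(T + t).
g'(t) = 0.51·380·t^-0.49. Setting 0.51·380·t^-0.49 = 380·t^0.51/(46.6+t) gives 0.51(46.6+t) = t, so 0.49·t = 0.51×46.6.
t* = 0.51×46.6/0.49 = 48.5 s.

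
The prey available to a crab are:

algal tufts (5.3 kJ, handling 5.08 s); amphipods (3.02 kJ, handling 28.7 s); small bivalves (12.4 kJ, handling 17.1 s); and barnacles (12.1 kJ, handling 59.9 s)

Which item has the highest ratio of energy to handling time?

algal tufts

In descending order of E/h:
algal tufts: 5.3/5.08 = 1.04 kJ/s
small bivalves: 12.4/17.1 = 0.725 kJ/s
barnacles: 12.1/59.9 = 0.202 kJ/s
amphipods: 3.02/28.7 = 0.105 kJ/s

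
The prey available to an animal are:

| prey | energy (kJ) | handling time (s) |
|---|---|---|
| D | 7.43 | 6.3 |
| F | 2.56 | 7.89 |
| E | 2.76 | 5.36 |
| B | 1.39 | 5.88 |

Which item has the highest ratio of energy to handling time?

D

Profitability E/h (kJ/s): D = 7.43/6.3 = 1.18, F = 2.56/7.89 = 0.324, E = 2.76/5.36 = 0.515, B = 1.39/5.88 = 0.236.
Ranked: D > E > F > B.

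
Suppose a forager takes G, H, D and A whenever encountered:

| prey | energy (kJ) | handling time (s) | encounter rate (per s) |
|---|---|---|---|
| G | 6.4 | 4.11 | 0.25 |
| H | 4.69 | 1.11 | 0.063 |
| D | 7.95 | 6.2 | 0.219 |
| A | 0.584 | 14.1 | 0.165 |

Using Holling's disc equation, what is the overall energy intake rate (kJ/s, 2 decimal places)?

Energy encountered per unit search time: 0.25×6.4 + 0.063×4.69 + 0.219×7.95 + 0.165×0.584 = 3.733 kJ/s.
Handling time per unit search time: 0.25×4.11 + 0.063×1.11 + 0.219×6.2 + 0.165×14.1 = 4.782.
Rate = 3.733/(1 + 4.782) = 0.6456 kJ/s.

0.65 kJ/s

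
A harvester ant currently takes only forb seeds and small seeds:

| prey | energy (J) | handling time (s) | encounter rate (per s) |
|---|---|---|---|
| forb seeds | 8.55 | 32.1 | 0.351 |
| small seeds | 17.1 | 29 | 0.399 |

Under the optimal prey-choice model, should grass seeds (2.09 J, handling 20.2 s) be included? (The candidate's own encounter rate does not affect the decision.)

Intake rate on the current diet: R = (0.351×8.55 + 0.399×17.1) / (1 + 0.351×32.1 + 0.399×29) = 9.824/23.84 = 0.4121 J/s.
Profitability of grass seeds: 2.09/20.2 = 0.1035 J/s.
0.1035 < 0.4121, so adding grass seeds would lower the average — exclude it.

No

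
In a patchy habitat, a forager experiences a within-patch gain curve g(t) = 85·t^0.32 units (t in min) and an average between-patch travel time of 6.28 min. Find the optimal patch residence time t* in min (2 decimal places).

2.96 min

Optimal t* satisfies g'(t*) = g(t*)/(T + t*).
g'(t) = 0.32·85·t^-0.68. Setting 0.32·85·t^-0.68 = 85·t^0.32/(6.28+t) gives 0.32(6.28+t) = t, so 0.68·t = 0.32×6.28.
t* = 0.32×6.28/0.68 = 2.955 min.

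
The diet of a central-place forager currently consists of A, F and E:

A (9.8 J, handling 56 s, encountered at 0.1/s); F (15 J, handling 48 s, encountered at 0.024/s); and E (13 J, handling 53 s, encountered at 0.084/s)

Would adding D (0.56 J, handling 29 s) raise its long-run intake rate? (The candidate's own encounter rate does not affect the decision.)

On A, F and E alone, R = ΣλE/(1+Σλh) = 2.432/12.2 = 0.1993 J/s.
Profitability of D: 0.56/29 = 0.01931 J/s.
0.01931 < 0.1993, so adding D would lower the average — exclude it.

No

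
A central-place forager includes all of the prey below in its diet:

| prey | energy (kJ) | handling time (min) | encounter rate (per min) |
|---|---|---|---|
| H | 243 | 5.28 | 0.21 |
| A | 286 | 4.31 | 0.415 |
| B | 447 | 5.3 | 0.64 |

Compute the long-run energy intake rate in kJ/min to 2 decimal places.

62.53 kJ/min

R = Σλ_iE_i / (1 + Σλ_ih_i)
Numerator: 0.21×243 + 0.415×286 + 0.64×447 = 455.8
Denominator: 1 + 0.21×5.28 + 0.415×4.31 + 0.64×5.3 = 7.289
R = 455.8/7.289 = 62.53 kJ/min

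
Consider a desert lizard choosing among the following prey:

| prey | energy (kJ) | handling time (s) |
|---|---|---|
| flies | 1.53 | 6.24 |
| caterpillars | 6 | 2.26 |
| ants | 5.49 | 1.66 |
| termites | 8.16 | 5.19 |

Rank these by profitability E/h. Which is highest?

ants

Profitability E/h (kJ/s): flies = 1.53/6.24 = 0.245, caterpillars = 6/2.26 = 2.65, ants = 5.49/1.66 = 3.31, termites = 8.16/5.19 = 1.57.
Ranked: ants > caterpillars > termites > flies.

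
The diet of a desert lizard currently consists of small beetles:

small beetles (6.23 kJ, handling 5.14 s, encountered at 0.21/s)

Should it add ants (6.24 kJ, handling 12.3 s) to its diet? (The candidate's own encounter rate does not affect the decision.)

No

Intake rate on the current diet: R = (0.21×6.23) / (1 + 0.21×5.14) = 1.308/2.079 = 0.6292 kJ/s.
Profitability of ants: 6.24/12.3 = 0.5073 kJ/s.
0.5073 < 0.6292, so adding ants would lower the average — exclude it.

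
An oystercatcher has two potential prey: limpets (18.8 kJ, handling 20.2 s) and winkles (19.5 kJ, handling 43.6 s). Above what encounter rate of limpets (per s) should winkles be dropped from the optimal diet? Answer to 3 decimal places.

The zero-one rule: include winkles iff E₂/h₂ > λE₁/(1+λh₁). Equality gives the switch point.
λE₁h₂ = E₂ + λE₂h₁ ⇒ λ = E₂/(E₁h₂ − E₂h₁) = 19.5/(819.7 − 393.9) = 0.0458 per s.

0.046 per s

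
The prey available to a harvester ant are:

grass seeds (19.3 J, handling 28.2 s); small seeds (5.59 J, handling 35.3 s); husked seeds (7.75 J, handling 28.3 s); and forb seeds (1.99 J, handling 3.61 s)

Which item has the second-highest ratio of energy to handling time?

forb seeds

In descending order of E/h:
grass seeds: 19.3/28.2 = 0.684 J/s
forb seeds: 1.99/3.61 = 0.551 J/s
husked seeds: 7.75/28.3 = 0.274 J/s
small seeds: 5.59/35.3 = 0.158 J/s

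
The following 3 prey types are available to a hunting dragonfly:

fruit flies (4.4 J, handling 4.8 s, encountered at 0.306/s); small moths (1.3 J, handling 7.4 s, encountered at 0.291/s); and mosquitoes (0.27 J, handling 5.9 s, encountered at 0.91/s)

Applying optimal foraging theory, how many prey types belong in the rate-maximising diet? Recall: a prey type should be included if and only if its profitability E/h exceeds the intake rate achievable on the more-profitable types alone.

Profitabilities (E/h, J/s): fruit flies 0.917, small moths 0.176, mosquitoes 0.0458. Add prey in this order while the next type's profitability exceeds the intake rate on those already taken.
Rate on top 1: 0.5454. small moths: 0.176 < 0.5454 → exclude; stop.
Optimal diet: fruit flies — 1 of 3 types.

1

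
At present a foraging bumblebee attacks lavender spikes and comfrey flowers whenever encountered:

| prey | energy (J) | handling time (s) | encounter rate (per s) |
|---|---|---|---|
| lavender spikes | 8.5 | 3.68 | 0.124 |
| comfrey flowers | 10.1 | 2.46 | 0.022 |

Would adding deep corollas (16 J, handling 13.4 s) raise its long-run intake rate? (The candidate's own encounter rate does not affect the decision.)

Intake rate on the current diet: R = (0.124×8.5 + 0.022×10.1) / (1 + 0.124×3.68 + 0.022×2.46) = 1.276/1.51 = 0.8449 J/s.
Profitability of deep corollas: 16/13.4 = 1.194 J/s.
1.194 > 0.8449, so adding deep corollas raises the average — include it.

Yes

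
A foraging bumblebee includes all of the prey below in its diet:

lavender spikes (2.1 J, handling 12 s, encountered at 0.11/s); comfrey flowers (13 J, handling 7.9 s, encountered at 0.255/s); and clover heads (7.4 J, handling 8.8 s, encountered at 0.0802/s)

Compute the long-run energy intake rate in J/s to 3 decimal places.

0.821 J/s

R = Σλ_iE_i / (1 + Σλ_ih_i)
Numerator: 0.11×2.1 + 0.255×13 + 0.0802×7.4 = 4.139
Denominator: 1 + 0.11×12 + 0.255×7.9 + 0.0802×8.8 = 5.04
R = 4.139/5.04 = 0.8213 J/s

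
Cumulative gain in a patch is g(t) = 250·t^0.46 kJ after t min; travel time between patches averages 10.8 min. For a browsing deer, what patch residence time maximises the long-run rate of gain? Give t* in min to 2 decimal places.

Optimal t* satisfies g'(t*) = g(t*)/(T + t*).
g'(t) = 0.46·250·t^-0.54. Setting 0.46·250·t^-0.54 = 250·t^0.46/(10.8+t) gives 0.46(10.8+t) = t, so 0.54·t = 0.46×10.8.
t* = 0.46×10.8/0.54 = 9.2 min.

9.20 min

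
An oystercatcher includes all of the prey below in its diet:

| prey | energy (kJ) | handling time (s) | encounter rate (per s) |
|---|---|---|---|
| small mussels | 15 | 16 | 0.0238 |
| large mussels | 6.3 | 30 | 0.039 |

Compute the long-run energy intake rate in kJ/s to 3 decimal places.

0.236 kJ/s

R = Σλ_iE_i / (1 + Σλ_ih_i)
Numerator: 0.0238×15 + 0.039×6.3 = 0.6027
Denominator: 1 + 0.0238×16 + 0.039×30 = 2.551
R = 0.6027/2.551 = 0.2363 kJ/s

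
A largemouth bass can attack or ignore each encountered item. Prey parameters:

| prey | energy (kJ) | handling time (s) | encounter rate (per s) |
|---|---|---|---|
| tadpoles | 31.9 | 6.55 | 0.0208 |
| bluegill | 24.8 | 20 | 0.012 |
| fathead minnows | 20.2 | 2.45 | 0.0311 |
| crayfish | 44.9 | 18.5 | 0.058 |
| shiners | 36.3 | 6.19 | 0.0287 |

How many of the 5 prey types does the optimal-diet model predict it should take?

4

E/h in descending order: fathead minnows 8.24, shiners 5.86, tadpoles 4.87, crayfish 2.43, bluegill 1.24 kJ/s. The optimal diet is the largest prefix of this list for which every included type satisfies E_i/h_i > R on the types above it.
Rate on top 1: 0.5837. shiners: 5.86 > 0.5837 → include.
Rate on top 2: 1.332. tadpoles: 4.87 > 1.332 → include.
Rate on top 3: 1.679. crayfish: 2.43 > 1.679 → include.
Rate on top 4: 2.005. bluegill: 1.24 < 2.005 → exclude; stop.
Optimal diet: fathead minnows, shiners, tadpoles, crayfish — 4 of 5 types.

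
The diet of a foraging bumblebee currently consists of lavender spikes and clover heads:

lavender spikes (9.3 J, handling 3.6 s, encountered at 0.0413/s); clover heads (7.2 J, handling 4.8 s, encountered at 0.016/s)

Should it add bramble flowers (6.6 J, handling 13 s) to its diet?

Yes

On lavender spikes and clover heads alone, R = ΣλE/(1+Σλh) = 0.4993/1.225 = 0.4074 J/s.
Profitability of bramble flowers: 6.6/13 = 0.5077 J/s.
Since 0.5077 > R, including bramble flowers increases the long-run rate.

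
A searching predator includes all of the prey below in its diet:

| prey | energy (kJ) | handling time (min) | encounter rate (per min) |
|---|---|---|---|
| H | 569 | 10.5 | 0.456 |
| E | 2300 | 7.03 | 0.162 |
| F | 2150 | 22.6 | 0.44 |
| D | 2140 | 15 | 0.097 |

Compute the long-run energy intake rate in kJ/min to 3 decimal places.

97.438 kJ/min

R = Σλ_iE_i / (1 + Σλ_ih_i)
Numerator: 0.456×569 + 0.162×2300 + 0.44×2150 + 0.097×2140 = 1786
Denominator: 1 + 0.456×10.5 + 0.162×7.03 + 0.44×22.6 + 0.097×15 = 18.33
R = 1786/18.33 = 97.44 kJ/min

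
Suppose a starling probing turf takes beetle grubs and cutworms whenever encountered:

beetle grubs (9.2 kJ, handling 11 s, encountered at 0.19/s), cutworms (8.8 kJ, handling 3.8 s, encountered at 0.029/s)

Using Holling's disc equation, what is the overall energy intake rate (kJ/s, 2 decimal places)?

R = (0.19×9.2 + 0.029×8.8) / (1 + 0.19×11 + 0.029×3.8) = 2.003/3.2 = 0.626 kJ/s.

0.63 kJ/s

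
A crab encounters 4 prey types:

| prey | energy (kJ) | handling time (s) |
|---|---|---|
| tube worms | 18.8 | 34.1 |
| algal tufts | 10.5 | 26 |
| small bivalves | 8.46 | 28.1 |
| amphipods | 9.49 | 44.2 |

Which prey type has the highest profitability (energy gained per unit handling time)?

Profitability E/h (kJ/s): tube worms = 18.8/34.1 = 0.551, algal tufts = 10.5/26 = 0.404, small bivalves = 8.46/28.1 = 0.301, amphipods = 9.49/44.2 = 0.215.
Ranked: tube worms > algal tufts > small bivalves > amphipods.

tube worms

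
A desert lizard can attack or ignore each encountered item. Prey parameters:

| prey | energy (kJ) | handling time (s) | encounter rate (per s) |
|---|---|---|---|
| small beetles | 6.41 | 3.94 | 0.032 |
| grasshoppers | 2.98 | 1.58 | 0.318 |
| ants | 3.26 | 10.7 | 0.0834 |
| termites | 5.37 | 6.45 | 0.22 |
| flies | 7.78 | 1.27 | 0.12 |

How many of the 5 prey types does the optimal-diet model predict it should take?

Rank by E/h (kJ/s): flies 6.13, grasshoppers 1.89, small beetles 1.63, termites 0.833, ants 0.305. Include each in turn until the next type's E/h falls below the running intake rate.
Rate on top 1: 0.8101. grasshoppers: 1.89 > 0.8101 → include.
Rate on top 2: 1.137. small beetles: 1.63 > 1.137 → include.
Rate on top 3: 1.172. termites: 0.833 < 1.172 → exclude; stop.
Optimal diet: flies, grasshoppers, small beetles — 3 of 5 types.

3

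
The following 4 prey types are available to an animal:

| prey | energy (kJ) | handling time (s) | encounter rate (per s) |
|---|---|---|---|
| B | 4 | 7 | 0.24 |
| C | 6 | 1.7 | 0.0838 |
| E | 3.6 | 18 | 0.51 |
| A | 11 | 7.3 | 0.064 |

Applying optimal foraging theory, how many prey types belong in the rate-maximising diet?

Profitabilities (E/h, kJ/s): C 3.53, A 1.51, B 0.571, E 0.2. Add prey in this order while the next type's profitability exceeds the intake rate on those already taken.
Rate on top 1: 0.4401. A: 1.51 > 0.4401 → include.
Rate on top 2: 0.7497. B: 0.571 < 0.7497 → exclude; stop.
Optimal diet: C, A — 2 of 4 types.

2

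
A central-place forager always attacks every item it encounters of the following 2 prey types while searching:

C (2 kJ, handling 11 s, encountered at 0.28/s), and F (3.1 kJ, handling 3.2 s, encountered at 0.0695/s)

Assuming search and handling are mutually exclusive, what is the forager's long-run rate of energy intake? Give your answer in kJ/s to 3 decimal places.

R = Σλ_iE_i / (1 + Σλ_ih_i)
Numerator: 0.28×2 + 0.0695×3.1 = 0.7755
Denominator: 1 + 0.28×11 + 0.0695×3.2 = 4.302
R = 0.7755/4.302 = 0.1802 kJ/s

0.180 kJ/s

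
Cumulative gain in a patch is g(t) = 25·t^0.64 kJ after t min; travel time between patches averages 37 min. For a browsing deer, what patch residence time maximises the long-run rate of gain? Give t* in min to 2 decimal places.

Optimal t* satisfies g'(t*) = g(t*)/(T + t*).
g'(t) = 0.64·25·t^-0.36. Setting 0.64·25·t^-0.36 = 25·t^0.64/(37+t) gives 0.64(37+t) = t, so 0.36·t = 0.64×37.
t* = 0.64×37/0.36 = 65.78 min.

65.78 min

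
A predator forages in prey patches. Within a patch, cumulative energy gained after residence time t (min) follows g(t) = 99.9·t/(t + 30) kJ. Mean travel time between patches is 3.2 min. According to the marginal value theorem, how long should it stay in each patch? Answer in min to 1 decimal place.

By the marginal value theorem, leave when the instantaneous gain rate g'(t) equals the habitat-wide average g(t)/(T + t).
g'(t) = 99.9·30/(t + 30)². Setting 99.9·30/(t+30)² = 99.9t/[(t+30)(3.2+t)] gives 30(3.2+t) = t(t+30), so t² = 30×3.2 = 96.
t* = √96 = 9.798 min.

9.8 min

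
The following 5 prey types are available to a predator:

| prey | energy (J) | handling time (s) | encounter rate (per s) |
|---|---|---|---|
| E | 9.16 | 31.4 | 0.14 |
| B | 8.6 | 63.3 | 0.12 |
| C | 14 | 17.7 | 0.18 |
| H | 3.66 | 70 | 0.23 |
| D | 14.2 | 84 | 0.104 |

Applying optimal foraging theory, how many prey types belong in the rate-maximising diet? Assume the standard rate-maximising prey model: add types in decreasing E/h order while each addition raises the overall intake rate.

E/h in descending order: C 0.791, E 0.292, D 0.169, B 0.136, H 0.0523 J/s. The optimal diet is the largest prefix of this list for which every included type satisfies E_i/h_i > R on the types above it.
Rate on top 1: 0.602. E: 0.292 < 0.602 → exclude; stop.
Optimal diet: C — 1 of 5 types.

1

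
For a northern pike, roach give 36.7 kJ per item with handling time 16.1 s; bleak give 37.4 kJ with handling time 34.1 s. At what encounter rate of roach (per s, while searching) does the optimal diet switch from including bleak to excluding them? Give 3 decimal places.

0.058 per s

At the threshold, the rate on roach alone equals the profitability of bleak: λ·36.7/(1 + λ·16.1) = 37.4/34.1 = 1.097.
Rearranging, λ(36.7 − 1.097×16.1) = 1.097, so λ = 1.097/19.04 = 0.0576 per s.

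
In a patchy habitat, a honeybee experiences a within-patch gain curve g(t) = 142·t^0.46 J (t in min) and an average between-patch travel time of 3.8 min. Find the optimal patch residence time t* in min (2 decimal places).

Maximise g(t)/(T+t): set derivative to zero → g'(t)(T+t) = g(t).
g'(t) = 0.46·142·t^-0.54. Setting 0.46·142·t^-0.54 = 142·t^0.46/(3.8+t) gives 0.46(3.8+t) = t, so 0.54·t = 0.46×3.8.
t* = 0.46×3.8/0.54 = 3.237 min.

3.24 min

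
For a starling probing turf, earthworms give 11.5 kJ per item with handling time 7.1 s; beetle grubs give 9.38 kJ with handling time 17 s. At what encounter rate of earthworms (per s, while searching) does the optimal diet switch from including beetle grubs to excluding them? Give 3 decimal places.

0.073 per s

Drop beetle grubs once their profitability E₂/h₂ falls below the rate achievable on earthworms alone: E₂/h₂ = λE₁/(1 + λh₁).
Solve for λ: λE₁h₂ = E₂(1 + λh₁) → λ(E₁h₂ − E₂h₁) = E₂ → λ = E₂/(E₁h₂ − E₂h₁).
λ = 9.38/(11.5×17 − 9.38×7.1) = 9.38/128.9 = 0.07277 per s.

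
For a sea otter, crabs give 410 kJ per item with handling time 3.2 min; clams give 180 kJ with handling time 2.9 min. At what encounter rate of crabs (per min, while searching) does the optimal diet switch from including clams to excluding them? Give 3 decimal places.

At the threshold, the rate on crabs alone equals the profitability of clams: λ·410/(1 + λ·3.2) = 180/2.9 = 62.07.
Rearranging, λ(410 − 62.07×3.2) = 62.07, so λ = 62.07/211.4 = 0.2936 per min.

0.294 per min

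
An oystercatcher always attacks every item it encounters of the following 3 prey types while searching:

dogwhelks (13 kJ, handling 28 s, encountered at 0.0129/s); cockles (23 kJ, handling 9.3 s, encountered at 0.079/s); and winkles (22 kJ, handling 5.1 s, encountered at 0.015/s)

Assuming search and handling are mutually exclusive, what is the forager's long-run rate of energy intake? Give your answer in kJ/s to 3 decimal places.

1.066 kJ/s

R = (0.0129×13 + 0.079×23 + 0.015×22) / (1 + 0.0129×28 + 0.079×9.3 + 0.015×5.1) = 2.315/2.172 = 1.066 kJ/s.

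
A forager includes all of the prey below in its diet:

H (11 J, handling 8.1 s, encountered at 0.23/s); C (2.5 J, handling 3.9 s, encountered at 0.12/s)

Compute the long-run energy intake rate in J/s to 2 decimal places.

0.85 J/s

Energy encountered per unit search time: 0.23×11 + 0.12×2.5 = 2.83 J/s.
Handling time per unit search time: 0.23×8.1 + 0.12×3.9 = 2.331.
Rate = 2.83/(1 + 2.331) = 0.8496 J/s.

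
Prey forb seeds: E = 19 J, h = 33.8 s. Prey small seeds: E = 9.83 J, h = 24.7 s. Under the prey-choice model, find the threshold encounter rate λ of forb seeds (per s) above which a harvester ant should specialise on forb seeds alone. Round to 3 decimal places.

At the threshold, the rate on forb seeds alone equals the profitability of small seeds: λ·19/(1 + λ·33.8) = 9.83/24.7 = 0.398.
Rearranging, λ(19 − 0.398×33.8) = 0.398, so λ = 0.398/5.548 = 0.07173 per s.

0.072 per s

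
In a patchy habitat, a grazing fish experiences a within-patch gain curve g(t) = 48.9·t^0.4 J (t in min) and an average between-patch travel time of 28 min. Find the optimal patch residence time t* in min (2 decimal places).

Maximise g(t)/(T+t): set derivative to zero → g'(t)(T+t) = g(t).
g'(t) = 0.4·48.9·t^-0.6. Setting 0.4·48.9·t^-0.6 = 48.9·t^0.4/(28+t) gives 0.4(28+t) = t, so 0.60·t = 0.4×28.
t* = 0.4×28/0.60 = 18.67 min.

18.67 min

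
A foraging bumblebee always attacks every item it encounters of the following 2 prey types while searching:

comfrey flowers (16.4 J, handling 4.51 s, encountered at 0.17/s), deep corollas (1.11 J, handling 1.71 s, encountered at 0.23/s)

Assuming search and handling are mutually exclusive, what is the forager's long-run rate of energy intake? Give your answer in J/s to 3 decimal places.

1.409 J/s

R = (0.17×16.4 + 0.23×1.11) / (1 + 0.17×4.51 + 0.23×1.71) = 3.043/2.16 = 1.409 J/s.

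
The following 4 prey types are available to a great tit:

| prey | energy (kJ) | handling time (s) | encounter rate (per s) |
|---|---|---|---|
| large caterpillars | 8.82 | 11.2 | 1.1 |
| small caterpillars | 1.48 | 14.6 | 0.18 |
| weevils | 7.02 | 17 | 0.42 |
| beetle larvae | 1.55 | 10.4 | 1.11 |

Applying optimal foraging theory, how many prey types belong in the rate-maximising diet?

Profitabilities (E/h, kJ/s): large caterpillars 0.788, weevils 0.413, beetle larvae 0.149, small caterpillars 0.101. Add prey in this order while the next type's profitability exceeds the intake rate on those already taken.
Rate on top 1: 0.7284. weevils: 0.413 < 0.7284 → exclude; stop.
Optimal diet: large caterpillars — 1 of 4 types.

1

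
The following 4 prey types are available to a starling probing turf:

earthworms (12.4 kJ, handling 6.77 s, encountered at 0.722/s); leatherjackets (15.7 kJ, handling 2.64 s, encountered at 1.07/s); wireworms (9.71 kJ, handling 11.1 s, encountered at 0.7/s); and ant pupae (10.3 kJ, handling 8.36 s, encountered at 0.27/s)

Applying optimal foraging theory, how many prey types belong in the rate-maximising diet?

1

E/h in descending order: leatherjackets 5.95, earthworms 1.83, ant pupae 1.23, wireworms 0.875 kJ/s. The optimal diet is the largest prefix of this list for which every included type satisfies E_i/h_i > R on the types above it.
Rate on top 1: 4.392. earthworms: 1.83 < 4.392 → exclude; stop.
Optimal diet: leatherjackets — 1 of 4 types.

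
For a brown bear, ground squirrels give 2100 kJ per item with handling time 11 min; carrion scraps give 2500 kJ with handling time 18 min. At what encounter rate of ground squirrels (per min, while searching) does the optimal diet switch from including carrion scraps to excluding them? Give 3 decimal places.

At the threshold, the rate on ground squirrels alone equals the profitability of carrion scraps: λ·2100/(1 + λ·11) = 2500/18 = 138.9.
Rearranging, λ(2100 − 138.9×11) = 138.9, so λ = 138.9/572.2 = 0.2427 per min.

0.243 per min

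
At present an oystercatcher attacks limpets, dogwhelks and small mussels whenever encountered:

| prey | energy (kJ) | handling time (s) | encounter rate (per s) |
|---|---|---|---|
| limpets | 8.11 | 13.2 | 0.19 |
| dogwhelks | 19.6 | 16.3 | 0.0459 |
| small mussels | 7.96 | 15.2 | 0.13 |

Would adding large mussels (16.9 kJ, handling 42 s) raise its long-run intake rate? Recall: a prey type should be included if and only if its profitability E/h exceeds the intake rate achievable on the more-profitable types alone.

Intake rate on the current diet: R = (0.19×8.11 + 0.0459×19.6 + 0.13×7.96) / (1 + 0.19×13.2 + 0.0459×16.3 + 0.13×15.2) = 3.475/6.232 = 0.5576 kJ/s.
Profitability of large mussels: 16.9/42 = 0.4024 kJ/s.
Since 0.4024 < R, time spent handling large mussels is better spent searching.

No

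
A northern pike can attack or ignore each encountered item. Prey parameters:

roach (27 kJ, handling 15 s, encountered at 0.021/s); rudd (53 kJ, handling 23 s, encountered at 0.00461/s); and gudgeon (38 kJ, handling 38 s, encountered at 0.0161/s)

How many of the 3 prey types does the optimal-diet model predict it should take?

Profitabilities (E/h, kJ/s): rudd 2.3, roach 1.8, gudgeon 1. Add prey in this order while the next type's profitability exceeds the intake rate on those already taken.
Rate on top 1: 0.2209. roach: 1.8 > 0.2209 → include.
Rate on top 2: 0.5709. gudgeon: 1 > 0.5709 → include.
Optimal diet: rudd, roach, gudgeon — 3 of 3 types.

3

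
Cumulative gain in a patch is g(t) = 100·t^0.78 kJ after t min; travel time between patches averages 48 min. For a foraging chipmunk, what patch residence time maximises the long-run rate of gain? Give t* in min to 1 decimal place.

170.2 min

By the marginal value theorem, leave when the instantaneous gain rate g'(t) equals the habitat-wide average g(t)/(T + t).
g'(t) = 0.78·100·t^-0.22. Setting 0.78·100·t^-0.22 = 100·t^0.78/(48+t) gives 0.78(48+t) = t, so 0.22·t = 0.78×48.
t* = 0.78×48/0.22 = 170.2 min.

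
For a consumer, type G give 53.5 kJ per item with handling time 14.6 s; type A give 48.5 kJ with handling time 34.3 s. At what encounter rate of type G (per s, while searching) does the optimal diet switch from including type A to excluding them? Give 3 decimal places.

0.043 per s

At the threshold, the rate on type G alone equals the profitability of type A: λ·53.5/(1 + λ·14.6) = 48.5/34.3 = 1.414.
Rearranging, λ(53.5 − 1.414×14.6) = 1.414, so λ = 1.414/32.86 = 0.04304 per s.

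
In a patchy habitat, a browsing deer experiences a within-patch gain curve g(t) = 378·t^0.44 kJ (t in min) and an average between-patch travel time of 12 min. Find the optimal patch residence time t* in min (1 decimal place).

By the marginal value theorem, leave when the instantaneous gain rate g'(t) equals the habitat-wide average g(t)/(T + t).
g'(t) = 0.44·378·t^-0.56. Setting 0.44·378·t^-0.56 = 378·t^0.44/(12+t) gives 0.44(12+t) = t, so 0.56·t = 0.44×12.
t* = 0.44×12/0.56 = 9.429 min.

9.4 min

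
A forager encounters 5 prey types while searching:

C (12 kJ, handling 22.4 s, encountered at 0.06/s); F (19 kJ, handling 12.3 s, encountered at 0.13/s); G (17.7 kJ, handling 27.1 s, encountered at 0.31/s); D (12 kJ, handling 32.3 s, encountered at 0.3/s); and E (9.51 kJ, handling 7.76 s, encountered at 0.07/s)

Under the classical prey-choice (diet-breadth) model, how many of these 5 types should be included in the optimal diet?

2

E/h in descending order: F 1.54, E 1.23, G 0.653, C 0.536, D 0.372 kJ/s. The optimal diet is the largest prefix of this list for which every included type satisfies E_i/h_i > R on the types above it.
Rate on top 1: 0.9504. E: 1.23 > 0.9504 → include.
Rate on top 2: 0.9979. G: 0.653 < 0.9979 → exclude; stop.
Optimal diet: F, E — 2 of 5 types.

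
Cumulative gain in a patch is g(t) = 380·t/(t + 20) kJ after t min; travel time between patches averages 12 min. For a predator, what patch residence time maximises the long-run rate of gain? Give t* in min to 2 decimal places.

Maximise g(t)/(T+t): set derivative to zero → g'(t)(T+t) = g(t).
g'(t) = 380·20/(t + 20)². Setting 380·20/(t+20)² = 380t/[(t+20)(12+t)] gives 20(12+t) = t(t+20), so t² = 20×12 = 240.
t* = √240 = 15.49 min.

15.49 min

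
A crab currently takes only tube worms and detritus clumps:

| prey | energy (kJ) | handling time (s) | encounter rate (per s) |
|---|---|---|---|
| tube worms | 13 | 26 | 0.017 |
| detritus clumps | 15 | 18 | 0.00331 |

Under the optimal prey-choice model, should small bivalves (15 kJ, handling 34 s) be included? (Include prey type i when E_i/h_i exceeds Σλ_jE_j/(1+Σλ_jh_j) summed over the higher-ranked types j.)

Yes

On tube worms and detritus clumps alone, R = ΣλE/(1+Σλh) = 0.2707/1.502 = 0.1802 kJ/s.
Profitability of small bivalves: 15/34 = 0.4412 kJ/s.
0.4412 > 0.1802, so adding small bivalves raises the average — include it.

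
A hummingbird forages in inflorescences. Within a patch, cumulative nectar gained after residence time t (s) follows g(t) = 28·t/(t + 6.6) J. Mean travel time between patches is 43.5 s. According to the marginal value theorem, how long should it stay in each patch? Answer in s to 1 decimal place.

16.9 s

Optimal t* satisfies g'(t*) = g(t*)/(T + t*).
g'(t) = 28·6.6/(t + 6.6)². Setting 28·6.6/(t+6.6)² = 28t/[(t+6.6)(43.5+t)] gives 6.6(43.5+t) = t(t+6.6), so t² = 6.6×43.5 = 287.1.
t* = √287.1 = 16.94 s.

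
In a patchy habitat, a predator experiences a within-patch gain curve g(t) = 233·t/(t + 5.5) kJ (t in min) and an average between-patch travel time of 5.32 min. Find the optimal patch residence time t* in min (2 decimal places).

By the marginal value theorem, leave when the instantaneous gain rate g'(t) equals the habitat-wide average g(t)/(T + t).
g'(t) = 233·5.5/(t + 5.5)². Setting 233·5.5/(t+5.5)² = 233t/[(t+5.5)(5.32+t)] gives 5.5(5.32+t) = t(t+5.5), so t² = 5.5×5.32 = 29.26.
t* = √29.26 = 5.409 min.

5.41 min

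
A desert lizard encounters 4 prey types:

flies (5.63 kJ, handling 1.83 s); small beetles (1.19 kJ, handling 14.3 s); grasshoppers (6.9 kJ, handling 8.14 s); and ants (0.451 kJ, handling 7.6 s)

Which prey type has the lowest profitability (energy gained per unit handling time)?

In descending order of E/h:
flies: 5.63/1.83 = 3.08 kJ/s
grasshoppers: 6.9/8.14 = 0.848 kJ/s
small beetles: 1.19/14.3 = 0.0832 kJ/s
ants: 0.451/7.6 = 0.0593 kJ/s

ants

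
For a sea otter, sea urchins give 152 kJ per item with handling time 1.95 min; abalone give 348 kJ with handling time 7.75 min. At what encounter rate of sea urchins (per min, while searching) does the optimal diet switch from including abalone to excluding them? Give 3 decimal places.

0.697 per min

At the threshold, the rate on sea urchins alone equals the profitability of abalone: λ·152/(1 + λ·1.95) = 348/7.75 = 44.9.
Rearranging, λ(152 − 44.9×1.95) = 44.9, so λ = 44.9/64.44 = 0.6968 per min.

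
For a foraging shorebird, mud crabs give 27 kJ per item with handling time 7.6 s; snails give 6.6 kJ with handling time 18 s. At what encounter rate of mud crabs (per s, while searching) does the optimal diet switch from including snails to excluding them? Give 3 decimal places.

The zero-one rule: include snails iff E₂/h₂ > λE₁/(1+λh₁). Equality gives the switch point.
λE₁h₂ = E₂ + λE₂h₁ ⇒ λ = E₂/(E₁h₂ − E₂h₁) = 6.6/(486 − 50.16) = 0.01514 per s.

0.015 per s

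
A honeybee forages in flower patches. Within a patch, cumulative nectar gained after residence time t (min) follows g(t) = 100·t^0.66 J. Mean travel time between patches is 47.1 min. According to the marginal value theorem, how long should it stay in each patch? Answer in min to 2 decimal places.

91.43 min

By the marginal value theorem, leave when the instantaneous gain rate g'(t) equals the habitat-wide average g(t)/(T + t).
g'(t) = 0.66·100·t^-0.34. Setting 0.66·100·t^-0.34 = 100·t^0.66/(47.1+t) gives 0.66(47.1+t) = t, so 0.34·t = 0.66×47.1.
t* = 0.66×47.1/0.34 = 91.43 min.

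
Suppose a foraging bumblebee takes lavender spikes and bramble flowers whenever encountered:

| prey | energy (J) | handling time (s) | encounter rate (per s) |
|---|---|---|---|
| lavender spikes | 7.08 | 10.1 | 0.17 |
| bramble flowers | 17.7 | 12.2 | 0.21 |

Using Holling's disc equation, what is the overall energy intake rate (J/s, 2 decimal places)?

Energy encountered per unit search time: 0.17×7.08 + 0.21×17.7 = 4.921 J/s.
Handling time per unit search time: 0.17×10.1 + 0.21×12.2 = 4.279.
Rate = 4.921/(1 + 4.279) = 0.9321 J/s.

0.93 J/s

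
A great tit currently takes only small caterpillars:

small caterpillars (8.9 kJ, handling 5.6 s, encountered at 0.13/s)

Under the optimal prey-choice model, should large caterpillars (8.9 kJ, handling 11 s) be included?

On small caterpillars alone, R = ΣλE/(1+Σλh) = 1.157/1.728 = 0.6696 kJ/s.
large caterpillars: E/h = 8.9/11 = 0.8091 kJ/s.
Since 0.8091 > R, including large caterpillars increases the long-run rate.

Yes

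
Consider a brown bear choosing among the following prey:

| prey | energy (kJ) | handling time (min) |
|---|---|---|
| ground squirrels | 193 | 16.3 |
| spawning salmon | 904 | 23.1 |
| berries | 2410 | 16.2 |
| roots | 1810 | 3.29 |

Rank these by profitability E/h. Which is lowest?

Profitability E/h (kJ/min): ground squirrels = 193/16.3 = 11.8, spawning salmon = 904/23.1 = 39.1, berries = 2410/16.2 = 149, roots = 1810/3.29 = 550.
Ranked: roots > berries > spawning salmon > ground squirrels.

ground squirrels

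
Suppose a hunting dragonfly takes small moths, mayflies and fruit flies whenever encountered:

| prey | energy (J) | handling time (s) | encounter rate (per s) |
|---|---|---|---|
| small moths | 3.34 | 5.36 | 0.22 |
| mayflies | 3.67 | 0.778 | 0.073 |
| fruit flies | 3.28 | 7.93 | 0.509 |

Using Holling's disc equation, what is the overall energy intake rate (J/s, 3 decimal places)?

R = Σλ_iE_i / (1 + Σλ_ih_i)
Numerator: 0.22×3.34 + 0.073×3.67 + 0.509×3.28 = 2.672
Denominator: 1 + 0.22×5.36 + 0.073×0.778 + 0.509×7.93 = 6.272
R = 2.672/6.272 = 0.426 J/s

0.426 J/s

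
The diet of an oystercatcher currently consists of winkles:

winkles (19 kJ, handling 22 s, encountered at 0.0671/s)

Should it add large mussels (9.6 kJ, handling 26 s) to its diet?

No

Intake rate on the current diet: R = (0.0671×19) / (1 + 0.0671×22) = 1.275/2.476 = 0.5149 kJ/s.
large mussels: E/h = 9.6/26 = 0.3692 kJ/s.
Since 0.3692 < R, time spent handling large mussels is better spent searching.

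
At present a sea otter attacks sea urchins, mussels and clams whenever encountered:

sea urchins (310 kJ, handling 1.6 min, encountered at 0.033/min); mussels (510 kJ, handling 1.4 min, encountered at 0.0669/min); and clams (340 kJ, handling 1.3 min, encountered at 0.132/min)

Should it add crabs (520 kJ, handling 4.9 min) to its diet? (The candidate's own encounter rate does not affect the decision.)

Yes

Current rate: (0.033×310 + 0.0669×510 + 0.132×340)/(1 + 0.033×1.6 + 0.0669×1.4 + 0.132×1.3) = 67.7 kJ/min.
Profitability of crabs: 520/4.9 = 106.1 kJ/min.
106.1 > 67.7, so adding crabs raises the average — include it.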